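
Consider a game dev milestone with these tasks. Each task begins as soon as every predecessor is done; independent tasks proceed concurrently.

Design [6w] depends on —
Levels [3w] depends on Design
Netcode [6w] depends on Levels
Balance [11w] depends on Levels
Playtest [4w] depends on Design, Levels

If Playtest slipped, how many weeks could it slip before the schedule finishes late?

Critical path: Design→Levels→Balance = 6+3+11 = 20, so the finish is 20 weeks.
The longest chain containing Playtest totals 13 weeks.
Float = 20 − 13 = 7.

7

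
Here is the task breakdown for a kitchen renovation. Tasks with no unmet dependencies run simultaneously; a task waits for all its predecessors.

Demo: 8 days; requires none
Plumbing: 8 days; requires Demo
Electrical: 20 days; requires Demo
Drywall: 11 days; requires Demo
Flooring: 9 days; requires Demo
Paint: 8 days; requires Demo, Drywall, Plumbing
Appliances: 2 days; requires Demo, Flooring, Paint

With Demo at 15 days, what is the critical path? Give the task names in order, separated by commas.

Demo, Drywall, Paint, Appliances

Critical path before the change: Demo→Drywall→Paint→Appliances = 8+11+8+2 = 29 giving 29 days.
Demo is on the critical path; changing it to 15 makes that path 36 days.
That remains the longest chain; total 36 days.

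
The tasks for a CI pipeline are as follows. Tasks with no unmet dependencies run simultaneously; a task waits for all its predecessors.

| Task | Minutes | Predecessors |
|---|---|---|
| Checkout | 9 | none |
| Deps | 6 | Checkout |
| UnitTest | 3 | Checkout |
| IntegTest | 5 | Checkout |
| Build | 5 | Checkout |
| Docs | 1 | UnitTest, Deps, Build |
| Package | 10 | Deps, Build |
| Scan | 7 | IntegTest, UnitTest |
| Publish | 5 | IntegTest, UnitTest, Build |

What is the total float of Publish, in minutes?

Critical path: Checkout→Deps→Package = 9+6+10 = 25, so the finish is 25 minutes.
Publish finishes as early as 19 and must finish by 25.
Float = 25 − 19 = 6.

6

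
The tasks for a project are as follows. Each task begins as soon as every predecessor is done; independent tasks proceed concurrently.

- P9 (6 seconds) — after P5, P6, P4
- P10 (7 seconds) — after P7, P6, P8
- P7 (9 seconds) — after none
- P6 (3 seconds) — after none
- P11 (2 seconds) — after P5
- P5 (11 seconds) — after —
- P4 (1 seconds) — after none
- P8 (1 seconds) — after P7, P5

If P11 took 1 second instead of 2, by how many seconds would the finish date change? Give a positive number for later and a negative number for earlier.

Critical path before the change: P5→P8→P10 = 11+1+7 = 19 giving 19 seconds.
P11 has 6 seconds of float (longest path through it is 13).
That remains the longest chain; total 19 seconds.
Change in finish: 19 − 19 = +0 seconds.

0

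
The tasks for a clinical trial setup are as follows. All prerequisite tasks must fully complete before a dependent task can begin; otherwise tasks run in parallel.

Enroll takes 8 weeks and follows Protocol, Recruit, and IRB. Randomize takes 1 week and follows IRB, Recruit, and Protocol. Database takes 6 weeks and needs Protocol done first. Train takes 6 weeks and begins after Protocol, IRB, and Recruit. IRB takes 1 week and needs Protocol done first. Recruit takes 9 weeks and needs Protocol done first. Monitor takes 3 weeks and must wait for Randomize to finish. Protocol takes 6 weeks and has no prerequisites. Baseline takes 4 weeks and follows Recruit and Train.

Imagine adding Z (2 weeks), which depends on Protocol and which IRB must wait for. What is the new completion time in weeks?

Originally the schedule takes 25 weeks.
With Z inserted, IRB now waits for max(Protocol, Z).
New critical path: Protocol→Recruit→Train→Baseline = 6+9+6+4 = 25 ⇒ 25 weeks.

25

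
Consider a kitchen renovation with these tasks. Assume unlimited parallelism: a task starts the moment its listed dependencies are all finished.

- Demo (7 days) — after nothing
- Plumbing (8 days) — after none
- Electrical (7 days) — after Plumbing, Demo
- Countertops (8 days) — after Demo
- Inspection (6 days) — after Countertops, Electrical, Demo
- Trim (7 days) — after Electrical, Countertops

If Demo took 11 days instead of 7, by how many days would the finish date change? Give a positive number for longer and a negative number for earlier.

Baseline: Demo→Countertops→Trim = 7+8+7 = 22 → 22 days.
Since Demo is critical, the +4 change carries straight to that chain (now 26 days).
The critical path is still Demo→Countertops→Trim; finish is now 26 days.
Change in finish: 26 − 22 = +4 days.

4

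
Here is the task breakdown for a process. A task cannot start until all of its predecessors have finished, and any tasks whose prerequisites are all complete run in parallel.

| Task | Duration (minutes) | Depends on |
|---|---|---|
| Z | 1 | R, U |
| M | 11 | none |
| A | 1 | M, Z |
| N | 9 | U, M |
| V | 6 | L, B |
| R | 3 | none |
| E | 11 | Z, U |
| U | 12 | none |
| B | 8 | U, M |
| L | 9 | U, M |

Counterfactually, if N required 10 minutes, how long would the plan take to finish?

27

As given, the longest chain is U→L→V = 12+9+6 = 27, so the finish is 27 minutes.
N has 6 minutes of float (longest path through it is 21).
The critical path is still U→L→V; finish is now 27 minutes.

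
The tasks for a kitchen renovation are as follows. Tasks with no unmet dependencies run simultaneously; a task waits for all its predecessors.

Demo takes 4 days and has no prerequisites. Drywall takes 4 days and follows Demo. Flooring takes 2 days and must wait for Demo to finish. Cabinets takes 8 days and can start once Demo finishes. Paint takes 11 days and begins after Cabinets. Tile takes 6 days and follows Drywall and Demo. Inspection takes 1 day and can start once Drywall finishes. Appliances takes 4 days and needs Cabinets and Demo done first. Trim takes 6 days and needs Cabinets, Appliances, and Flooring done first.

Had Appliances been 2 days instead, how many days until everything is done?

Actual critical path: Demo→Cabinets→Paint = 4+8+11 = 23 ⇒ 23 days.
The longest path through Appliances is only 22 days, so Appliances has float 1.
That remains the longest chain; total 23 days.

23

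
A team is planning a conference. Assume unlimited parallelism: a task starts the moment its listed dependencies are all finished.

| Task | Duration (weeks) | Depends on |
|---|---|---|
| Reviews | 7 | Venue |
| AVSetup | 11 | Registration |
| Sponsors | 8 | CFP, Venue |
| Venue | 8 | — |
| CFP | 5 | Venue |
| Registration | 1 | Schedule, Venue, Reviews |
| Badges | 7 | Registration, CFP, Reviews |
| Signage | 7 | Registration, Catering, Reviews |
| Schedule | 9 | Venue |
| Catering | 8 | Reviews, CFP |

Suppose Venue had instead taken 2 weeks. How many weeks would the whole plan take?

24

Critical path before the change: Venue→Reviews→Catering→Signage = 8+7+8+7 = 30 giving 30 weeks.
Venue lies on that path, so at 2 weeks the path becomes 24 weeks.
That remains the longest chain; total 24 weeks.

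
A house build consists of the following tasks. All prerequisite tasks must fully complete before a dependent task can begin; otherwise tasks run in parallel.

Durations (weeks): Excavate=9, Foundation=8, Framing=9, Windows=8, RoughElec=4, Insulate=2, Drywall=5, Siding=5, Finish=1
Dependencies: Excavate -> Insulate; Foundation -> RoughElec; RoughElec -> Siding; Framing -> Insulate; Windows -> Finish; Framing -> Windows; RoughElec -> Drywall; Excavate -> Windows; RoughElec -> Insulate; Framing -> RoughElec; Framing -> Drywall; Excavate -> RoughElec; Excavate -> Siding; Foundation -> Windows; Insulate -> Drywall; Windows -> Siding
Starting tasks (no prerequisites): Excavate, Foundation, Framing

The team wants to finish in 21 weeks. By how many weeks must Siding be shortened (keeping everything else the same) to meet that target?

1

Current finish: 22 weeks; target: 21.
Siding is on every critical path, so each week cut from Siding cuts the finish by one (this holds down to a finish of 20).
Need 22 − 21 = 1 week off Siding → Siding becomes 4 weeks, finish becomes 21.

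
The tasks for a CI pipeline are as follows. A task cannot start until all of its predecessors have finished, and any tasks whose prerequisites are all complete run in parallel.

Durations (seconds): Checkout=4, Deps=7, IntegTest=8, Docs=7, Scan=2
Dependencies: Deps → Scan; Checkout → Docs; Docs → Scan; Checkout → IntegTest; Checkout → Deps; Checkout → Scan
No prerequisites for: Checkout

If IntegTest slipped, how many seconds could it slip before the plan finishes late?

1

The longest chain is Checkout→Deps→Scan = 4+7+2 = 13; overall finish 13 seconds.
The longest chain containing IntegTest totals 12 seconds.
Slack of IntegTest = 5 − 4 = 1 second.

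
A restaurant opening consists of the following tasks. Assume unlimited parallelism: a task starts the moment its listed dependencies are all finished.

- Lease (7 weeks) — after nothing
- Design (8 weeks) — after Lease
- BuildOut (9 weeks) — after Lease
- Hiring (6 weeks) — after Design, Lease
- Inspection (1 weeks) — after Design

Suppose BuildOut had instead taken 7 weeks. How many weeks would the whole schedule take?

Baseline: Lease→Design→Hiring = 7+8+6 = 21 → 21 weeks.
BuildOut has 5 weeks of float (longest path through it is 16).
The critical path is still Lease→Design→Hiring; finish is now 21 weeks.

21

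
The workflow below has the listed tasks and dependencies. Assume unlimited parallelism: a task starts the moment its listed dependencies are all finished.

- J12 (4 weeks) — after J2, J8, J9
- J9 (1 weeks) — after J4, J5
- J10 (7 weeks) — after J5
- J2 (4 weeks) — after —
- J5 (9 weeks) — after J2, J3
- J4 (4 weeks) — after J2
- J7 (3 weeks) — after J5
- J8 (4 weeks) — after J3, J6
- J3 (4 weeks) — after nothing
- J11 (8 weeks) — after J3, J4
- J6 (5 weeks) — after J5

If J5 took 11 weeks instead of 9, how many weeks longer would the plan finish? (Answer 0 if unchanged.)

2

Baseline: J2→J5→J6→J8→J12 = 4+9+5+4+4 = 26 → 26 weeks.
J5 is on the critical path; changing it to 11 makes that path 28 weeks.
That remains the longest chain; total 28 weeks.
Change in finish: 28 − 26 = +2 weeks.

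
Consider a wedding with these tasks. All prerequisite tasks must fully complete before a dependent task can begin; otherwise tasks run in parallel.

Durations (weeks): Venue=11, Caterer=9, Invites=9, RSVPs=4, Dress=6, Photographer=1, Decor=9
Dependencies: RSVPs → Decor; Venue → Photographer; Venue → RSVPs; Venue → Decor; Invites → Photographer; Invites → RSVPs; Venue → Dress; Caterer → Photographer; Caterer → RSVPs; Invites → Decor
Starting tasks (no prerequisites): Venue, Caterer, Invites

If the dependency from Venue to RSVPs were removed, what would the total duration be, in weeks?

22

Original critical path: Venue→RSVPs→Decor = 11+4+9 = 24 ⇒ 24 weeks.
Without Venue→RSVPs, RSVPs's earliest start moves from 11 to 9.
The longest chain is now Caterer→RSVPs→Decor = 9+4+9 = 22, so the wedding takes 22 weeks.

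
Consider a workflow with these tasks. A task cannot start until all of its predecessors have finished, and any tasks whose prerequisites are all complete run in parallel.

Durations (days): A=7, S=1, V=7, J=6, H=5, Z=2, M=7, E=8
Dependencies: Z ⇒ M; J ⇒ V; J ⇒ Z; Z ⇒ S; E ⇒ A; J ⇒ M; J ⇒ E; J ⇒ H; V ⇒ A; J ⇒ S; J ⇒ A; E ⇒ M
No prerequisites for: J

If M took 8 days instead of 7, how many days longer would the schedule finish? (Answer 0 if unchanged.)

1

Critical path before the change: J→E→M = 6+8+7 = 21 giving 21 days.
Since M is critical, the +1 change carries straight to that chain (now 22 days).
The critical path is still J→E→M; finish is now 22 days.
Change in finish: 22 − 21 = +1 days.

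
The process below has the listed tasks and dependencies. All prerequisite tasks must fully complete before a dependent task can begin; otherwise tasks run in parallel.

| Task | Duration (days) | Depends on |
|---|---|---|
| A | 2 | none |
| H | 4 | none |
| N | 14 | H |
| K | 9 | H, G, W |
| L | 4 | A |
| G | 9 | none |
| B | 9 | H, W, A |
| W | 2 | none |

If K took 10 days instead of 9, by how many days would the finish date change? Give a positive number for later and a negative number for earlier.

1

Actual critical path: G→K = 9+9 = 18 ⇒ 18 days.
K lies on that path, so at 10 days the path becomes 19 days.
No other chain overtakes it, so the finish is 19 days.
Change in finish: 19 − 18 = +1 days.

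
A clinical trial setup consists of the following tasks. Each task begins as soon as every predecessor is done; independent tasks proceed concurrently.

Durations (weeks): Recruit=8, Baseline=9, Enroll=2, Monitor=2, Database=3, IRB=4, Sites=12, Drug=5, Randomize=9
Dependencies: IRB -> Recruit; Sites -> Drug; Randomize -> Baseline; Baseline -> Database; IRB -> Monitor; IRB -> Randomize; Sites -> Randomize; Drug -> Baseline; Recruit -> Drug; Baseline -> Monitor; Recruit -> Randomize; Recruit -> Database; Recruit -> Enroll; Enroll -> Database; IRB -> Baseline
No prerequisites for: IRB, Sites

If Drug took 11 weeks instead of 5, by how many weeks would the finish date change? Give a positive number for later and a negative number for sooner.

2

Critical path before the change: IRB→Recruit→Randomize→Baseline→Database = 4+8+9+9+3 = 33 giving 33 weeks.
Drug is off the critical path — its longest chain is 29 weeks, giving 4 of slack.
Now IRB→Recruit→Drug→Baseline→Database = 4+8+11+9+3 = 35 is longest, so the finish becomes 35 weeks.
Change in finish: 35 − 33 = +2 weeks.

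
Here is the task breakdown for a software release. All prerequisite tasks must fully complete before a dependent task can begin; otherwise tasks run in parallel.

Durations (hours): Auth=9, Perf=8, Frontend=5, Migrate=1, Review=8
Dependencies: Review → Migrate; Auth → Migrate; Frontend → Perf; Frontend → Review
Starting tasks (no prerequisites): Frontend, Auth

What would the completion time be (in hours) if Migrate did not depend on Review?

13

Before: longest chain Frontend→Review→Migrate = 5+8+1 = 14, finish 14.
Without Review→Migrate, Migrate's earliest start moves from 13 to 9.
The longest chain is now Frontend→Review = 5+8 = 13, so the plan takes 13 hours.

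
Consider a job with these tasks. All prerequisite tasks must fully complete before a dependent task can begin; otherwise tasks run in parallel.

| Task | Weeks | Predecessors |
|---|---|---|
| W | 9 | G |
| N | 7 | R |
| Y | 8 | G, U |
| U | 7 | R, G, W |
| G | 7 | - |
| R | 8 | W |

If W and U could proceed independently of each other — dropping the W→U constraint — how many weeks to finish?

39

With the dependency in place, G→W→R→U→Y = 7+9+8+7+8 = 39 sets the finish at 39 weeks.
Dropping W→U doesn't change U's earliest start (24); another predecessor still binds.
After: G→W→R→U→Y = 7+9+8+7+8 = 39 → 39 weeks.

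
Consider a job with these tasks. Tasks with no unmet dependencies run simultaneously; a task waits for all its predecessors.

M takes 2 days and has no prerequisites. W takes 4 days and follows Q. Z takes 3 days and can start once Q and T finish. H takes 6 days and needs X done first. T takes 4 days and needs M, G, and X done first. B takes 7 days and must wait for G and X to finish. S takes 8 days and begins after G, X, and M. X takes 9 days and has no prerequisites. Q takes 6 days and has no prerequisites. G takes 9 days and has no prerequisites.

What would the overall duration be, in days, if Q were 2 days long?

Actual critical path: X→S = 9+8 = 17 ⇒ 17 days.
Q has 7 days of float (longest path through it is 10).
No other chain overtakes it, so the finish is 17 days.

17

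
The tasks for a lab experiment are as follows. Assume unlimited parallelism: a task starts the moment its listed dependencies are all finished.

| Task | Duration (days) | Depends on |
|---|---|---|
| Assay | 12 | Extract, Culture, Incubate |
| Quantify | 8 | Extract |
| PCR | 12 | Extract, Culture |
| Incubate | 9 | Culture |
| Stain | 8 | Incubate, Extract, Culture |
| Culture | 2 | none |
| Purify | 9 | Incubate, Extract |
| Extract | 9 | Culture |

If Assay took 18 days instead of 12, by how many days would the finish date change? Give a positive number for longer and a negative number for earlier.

6

Critical path before the change: Culture→Incubate→Assay = 2+9+12 = 23 giving 23 days.
Assay lies on that path, so at 18 days the path becomes 29 days.
That remains the longest chain; total 29 days.
Change in finish: 29 − 23 = +6 days.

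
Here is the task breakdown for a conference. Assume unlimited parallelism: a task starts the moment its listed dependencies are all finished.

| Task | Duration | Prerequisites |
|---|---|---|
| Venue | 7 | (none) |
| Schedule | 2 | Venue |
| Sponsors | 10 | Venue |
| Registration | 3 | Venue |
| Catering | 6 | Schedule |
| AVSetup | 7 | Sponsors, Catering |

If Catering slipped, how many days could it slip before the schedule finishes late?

Critical path: Venue→Sponsors→AVSetup = 7+10+7 = 24, so the finish is 24 days.
Catering finishes as early as 15 and must finish by 17.
So Catering can slip 17 − 15 = 2 days.

2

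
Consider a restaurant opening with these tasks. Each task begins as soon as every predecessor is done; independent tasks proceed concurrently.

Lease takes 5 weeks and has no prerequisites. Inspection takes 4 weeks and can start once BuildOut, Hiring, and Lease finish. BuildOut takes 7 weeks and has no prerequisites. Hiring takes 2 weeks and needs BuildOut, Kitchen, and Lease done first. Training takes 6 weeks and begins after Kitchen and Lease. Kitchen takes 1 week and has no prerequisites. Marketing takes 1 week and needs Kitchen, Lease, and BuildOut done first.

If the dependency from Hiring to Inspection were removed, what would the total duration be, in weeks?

11

Original critical path: BuildOut→Hiring→Inspection = 7+2+4 = 13 ⇒ 13 weeks.
Without Hiring→Inspection, Inspection's earliest start moves from 9 to 7.
New critical path: Lease→Training = 5+6 = 11 ⇒ 11 weeks.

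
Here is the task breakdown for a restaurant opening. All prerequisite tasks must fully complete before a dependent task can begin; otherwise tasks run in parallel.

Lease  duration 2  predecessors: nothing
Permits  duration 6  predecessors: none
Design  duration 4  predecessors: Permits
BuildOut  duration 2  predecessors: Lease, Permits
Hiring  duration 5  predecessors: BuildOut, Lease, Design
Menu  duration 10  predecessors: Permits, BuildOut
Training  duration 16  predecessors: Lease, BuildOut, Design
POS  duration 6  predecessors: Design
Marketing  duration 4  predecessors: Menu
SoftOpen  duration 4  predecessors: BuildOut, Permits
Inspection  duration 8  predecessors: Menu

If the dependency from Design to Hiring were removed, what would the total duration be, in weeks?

With the dependency in place, Permits→Design→Training = 6+4+16 = 26 sets the finish at 26 weeks.
Without Design→Hiring, Hiring's earliest start moves from 10 to 8.
New critical path: Permits→Design→Training = 6+4+16 = 26 ⇒ 26 weeks.

26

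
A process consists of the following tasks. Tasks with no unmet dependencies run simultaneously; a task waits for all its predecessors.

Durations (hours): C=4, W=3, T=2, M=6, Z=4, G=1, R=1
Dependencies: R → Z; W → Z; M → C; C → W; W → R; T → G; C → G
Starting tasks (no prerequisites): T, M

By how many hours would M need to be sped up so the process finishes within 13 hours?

5

Current finish: 18 hours; target: 13.
M is on every critical path, so each hour cut from M cuts the finish by one (this holds down to a finish of 13).
Need 18 − 13 = 5 hours off M → M becomes 1 hour, finish becomes 13.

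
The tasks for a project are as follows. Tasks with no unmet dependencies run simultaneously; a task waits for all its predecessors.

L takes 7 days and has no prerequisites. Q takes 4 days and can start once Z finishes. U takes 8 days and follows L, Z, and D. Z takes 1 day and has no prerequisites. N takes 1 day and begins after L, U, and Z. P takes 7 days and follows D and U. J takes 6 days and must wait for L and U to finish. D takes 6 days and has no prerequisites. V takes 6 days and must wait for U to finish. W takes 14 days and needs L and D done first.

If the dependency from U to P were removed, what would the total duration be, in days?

21

Before: longest chain L→U→P = 7+8+7 = 22, finish 22.
Without U→P, P's earliest start moves from 15 to 6.
New critical path: L→U→J = 7+8+6 = 21 ⇒ 21 days.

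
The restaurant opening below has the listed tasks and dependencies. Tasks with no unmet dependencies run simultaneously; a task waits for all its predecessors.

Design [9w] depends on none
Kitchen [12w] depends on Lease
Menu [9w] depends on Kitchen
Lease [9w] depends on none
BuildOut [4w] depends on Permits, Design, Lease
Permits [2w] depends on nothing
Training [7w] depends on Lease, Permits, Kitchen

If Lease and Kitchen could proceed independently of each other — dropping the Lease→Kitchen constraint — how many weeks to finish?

With the dependency in place, Lease→Kitchen→Menu = 9+12+9 = 30 sets the finish at 30 weeks.
Without Lease→Kitchen, Kitchen's earliest start moves from 9 to 0.
New critical path: Kitchen→Menu = 12+9 = 21 ⇒ 21 weeks.

21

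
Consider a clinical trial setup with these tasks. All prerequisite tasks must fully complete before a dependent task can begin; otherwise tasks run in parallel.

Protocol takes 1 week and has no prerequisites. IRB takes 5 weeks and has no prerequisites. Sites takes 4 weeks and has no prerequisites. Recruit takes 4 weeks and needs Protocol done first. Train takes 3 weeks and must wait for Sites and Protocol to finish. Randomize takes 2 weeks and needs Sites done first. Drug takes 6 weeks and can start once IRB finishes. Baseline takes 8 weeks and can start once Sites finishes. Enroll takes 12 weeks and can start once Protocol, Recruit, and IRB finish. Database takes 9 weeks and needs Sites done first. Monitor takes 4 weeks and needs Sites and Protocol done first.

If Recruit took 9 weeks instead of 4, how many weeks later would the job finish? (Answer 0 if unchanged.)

5

Actual critical path: Protocol→Recruit→Enroll = 1+4+12 = 17 ⇒ 17 weeks.
Recruit is on the critical path; changing it to 9 makes that path 22 weeks.
The critical path is still Protocol→Recruit→Enroll; finish is now 22 weeks.
Change in finish: 22 − 17 = +5 weeks.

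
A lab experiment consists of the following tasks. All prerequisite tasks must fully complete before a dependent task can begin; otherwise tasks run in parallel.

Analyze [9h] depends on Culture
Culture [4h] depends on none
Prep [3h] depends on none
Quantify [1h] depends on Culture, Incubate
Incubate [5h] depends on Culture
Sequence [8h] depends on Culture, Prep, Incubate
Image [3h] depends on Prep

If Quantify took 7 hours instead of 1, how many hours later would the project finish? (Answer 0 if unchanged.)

Baseline: Culture→Incubate→Sequence = 4+5+8 = 17 → 17 hours.
The longest path through Quantify is only 10 hours, so Quantify has float 7.
That remains the longest chain; total 17 hours.
Change in finish: 17 − 17 = +0 hours.

0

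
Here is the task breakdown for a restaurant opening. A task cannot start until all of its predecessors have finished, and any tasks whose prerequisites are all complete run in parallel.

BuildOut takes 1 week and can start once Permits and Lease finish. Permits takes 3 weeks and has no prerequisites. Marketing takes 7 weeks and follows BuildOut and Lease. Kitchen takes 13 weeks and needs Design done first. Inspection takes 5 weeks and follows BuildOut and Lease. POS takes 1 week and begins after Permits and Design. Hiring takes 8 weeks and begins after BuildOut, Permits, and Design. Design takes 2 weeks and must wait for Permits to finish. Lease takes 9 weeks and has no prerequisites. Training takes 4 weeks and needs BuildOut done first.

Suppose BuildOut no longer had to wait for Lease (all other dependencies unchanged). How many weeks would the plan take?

Original critical path: Lease→BuildOut→Hiring = 9+1+8 = 18 ⇒ 18 weeks.
Without Lease→BuildOut, BuildOut's earliest start moves from 9 to 3.
The longest chain is now Permits→Design→Kitchen = 3+2+13 = 18, so the plan takes 18 weeks.

18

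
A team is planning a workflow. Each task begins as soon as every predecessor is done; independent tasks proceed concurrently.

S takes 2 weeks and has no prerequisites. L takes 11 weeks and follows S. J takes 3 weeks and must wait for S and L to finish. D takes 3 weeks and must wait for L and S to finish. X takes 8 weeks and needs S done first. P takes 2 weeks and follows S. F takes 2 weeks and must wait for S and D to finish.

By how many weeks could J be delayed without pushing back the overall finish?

Critical path: S→L→D→F = 2+11+3+2 = 18, so the finish is 18 weeks.
The longest chain containing J totals 16 weeks.
Slack of J = 15 − 13 = 2 weeks.

2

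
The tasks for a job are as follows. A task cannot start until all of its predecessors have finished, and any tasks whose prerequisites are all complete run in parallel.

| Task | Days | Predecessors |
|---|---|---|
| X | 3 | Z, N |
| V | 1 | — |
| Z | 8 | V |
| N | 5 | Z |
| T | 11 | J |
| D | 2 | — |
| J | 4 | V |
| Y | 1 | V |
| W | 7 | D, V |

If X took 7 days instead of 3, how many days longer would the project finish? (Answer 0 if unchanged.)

Critical path before the change: V→Z→N→X = 1+8+5+3 = 17 giving 17 days.
Since X is critical, the +4 change carries straight to that chain (now 21 days).
No other chain overtakes it, so the finish is 21 days.
Change in finish: 21 − 17 = +4 days.

4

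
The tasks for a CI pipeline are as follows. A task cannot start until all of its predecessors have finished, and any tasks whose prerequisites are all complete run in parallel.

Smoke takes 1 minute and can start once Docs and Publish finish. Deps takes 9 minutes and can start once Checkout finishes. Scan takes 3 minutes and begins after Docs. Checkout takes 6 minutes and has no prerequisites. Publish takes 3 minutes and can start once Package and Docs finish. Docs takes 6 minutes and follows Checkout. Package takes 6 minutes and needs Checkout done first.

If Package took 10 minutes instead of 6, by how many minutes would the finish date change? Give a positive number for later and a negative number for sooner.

Actual critical path: Checkout→Package→Publish→Smoke = 6+6+3+1 = 16 ⇒ 16 minutes.
Package is on the critical path; changing it to 10 makes that path 20 minutes.
No other chain overtakes it, so the finish is 20 minutes.
Change in finish: 20 − 16 = +4 minutes.

4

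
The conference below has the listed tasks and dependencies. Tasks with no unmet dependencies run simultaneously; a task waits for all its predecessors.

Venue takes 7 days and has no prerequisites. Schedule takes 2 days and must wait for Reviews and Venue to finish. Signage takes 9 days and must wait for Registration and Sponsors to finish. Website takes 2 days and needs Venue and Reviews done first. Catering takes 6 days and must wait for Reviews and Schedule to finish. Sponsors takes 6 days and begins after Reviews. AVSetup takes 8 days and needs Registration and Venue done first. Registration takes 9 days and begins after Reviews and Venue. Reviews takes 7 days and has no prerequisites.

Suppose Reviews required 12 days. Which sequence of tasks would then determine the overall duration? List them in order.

Critical path before the change: Reviews→Registration→Signage = 7+9+9 = 25 giving 25 days.
Reviews is on the critical path; changing it to 12 makes that path 30 days.
No other chain overtakes it, so the finish is 30 days.

Reviews, Registration, Signage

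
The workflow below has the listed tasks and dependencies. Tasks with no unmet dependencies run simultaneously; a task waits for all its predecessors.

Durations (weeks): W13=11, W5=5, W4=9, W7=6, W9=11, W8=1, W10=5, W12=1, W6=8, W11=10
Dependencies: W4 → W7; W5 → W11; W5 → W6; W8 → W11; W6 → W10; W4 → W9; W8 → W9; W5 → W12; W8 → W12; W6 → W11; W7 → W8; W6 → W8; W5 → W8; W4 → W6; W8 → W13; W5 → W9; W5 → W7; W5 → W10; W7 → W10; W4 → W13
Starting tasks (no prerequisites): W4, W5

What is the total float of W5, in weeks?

W4→W6→W8→W9 = 9+8+1+11 = 29 sets the makespan at 29 weeks.
Longest path through W5: 25 weeks (earliest finish 5, latest finish 9).
So W5 can slip 9 − 5 = 4 weeks.

4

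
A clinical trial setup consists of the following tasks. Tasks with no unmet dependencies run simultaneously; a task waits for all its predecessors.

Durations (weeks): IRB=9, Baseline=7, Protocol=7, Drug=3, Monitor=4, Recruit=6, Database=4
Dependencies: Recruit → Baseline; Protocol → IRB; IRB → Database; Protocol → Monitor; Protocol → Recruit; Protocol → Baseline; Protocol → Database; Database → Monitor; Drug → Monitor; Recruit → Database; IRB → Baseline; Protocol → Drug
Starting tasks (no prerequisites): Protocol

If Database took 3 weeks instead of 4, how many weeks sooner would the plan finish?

As given, the longest chain is Protocol→IRB→Database→Monitor = 7+9+4+4 = 24, so the finish is 24 weeks.
Database lies on that path, so at 3 weeks the path becomes 23 weeks.
The binding chain switches to Protocol→IRB→Baseline = 7+9+7 = 23; finish 23 weeks.
Change in finish: 23 − 24 = -1 weeks.

1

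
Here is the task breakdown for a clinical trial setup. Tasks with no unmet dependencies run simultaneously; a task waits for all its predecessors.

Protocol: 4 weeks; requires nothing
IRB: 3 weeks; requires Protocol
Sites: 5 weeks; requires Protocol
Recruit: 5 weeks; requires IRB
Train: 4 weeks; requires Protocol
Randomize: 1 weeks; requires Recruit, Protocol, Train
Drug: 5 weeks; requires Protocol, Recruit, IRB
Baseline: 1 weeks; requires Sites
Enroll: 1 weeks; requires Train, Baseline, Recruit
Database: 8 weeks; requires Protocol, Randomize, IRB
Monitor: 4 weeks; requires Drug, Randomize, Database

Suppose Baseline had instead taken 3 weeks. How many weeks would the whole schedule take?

25

As given, the longest chain is Protocol→IRB→Recruit→Randomize→Database→Monitor = 4+3+5+1+8+4 = 25, so the finish is 25 weeks.
Baseline is off the critical path — its longest chain is 11 weeks, giving 14 of slack.
That remains the longest chain; total 25 weeks.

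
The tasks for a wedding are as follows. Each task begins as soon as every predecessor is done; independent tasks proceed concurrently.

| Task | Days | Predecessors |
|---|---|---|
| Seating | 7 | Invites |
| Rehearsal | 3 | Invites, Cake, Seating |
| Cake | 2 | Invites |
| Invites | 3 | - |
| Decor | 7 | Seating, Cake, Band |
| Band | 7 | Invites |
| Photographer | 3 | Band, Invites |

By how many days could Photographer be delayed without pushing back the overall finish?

4

The longest chain is Invites→Band→Decor = 3+7+7 = 17; overall finish 17 days.
Longest path through Photographer: 13 days (earliest finish 13, latest finish 17).
Float = 17 − 13 = 4.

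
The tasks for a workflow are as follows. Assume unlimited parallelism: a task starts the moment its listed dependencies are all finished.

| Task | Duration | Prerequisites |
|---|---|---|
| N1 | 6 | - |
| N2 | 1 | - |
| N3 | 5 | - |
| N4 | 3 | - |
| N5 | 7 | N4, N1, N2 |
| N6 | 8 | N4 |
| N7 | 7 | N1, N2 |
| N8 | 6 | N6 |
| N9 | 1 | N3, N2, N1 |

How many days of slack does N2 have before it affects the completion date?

9

N4→N6→N8 = 3+8+6 = 17 sets the makespan at 17 days.
N2 finishes as early as 1 and must finish by 10.
Slack of N2 = 9 − 0 = 9 days.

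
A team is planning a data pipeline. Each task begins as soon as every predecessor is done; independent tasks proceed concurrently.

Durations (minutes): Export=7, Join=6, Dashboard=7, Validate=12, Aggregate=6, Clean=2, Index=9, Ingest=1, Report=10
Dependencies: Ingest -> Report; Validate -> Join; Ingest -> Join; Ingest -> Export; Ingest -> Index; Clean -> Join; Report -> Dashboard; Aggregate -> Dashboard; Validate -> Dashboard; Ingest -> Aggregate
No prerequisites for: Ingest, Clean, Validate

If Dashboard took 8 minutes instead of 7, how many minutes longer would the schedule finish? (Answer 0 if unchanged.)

Critical path before the change: Validate→Dashboard = 12+7 = 19 giving 19 minutes.
Dashboard is on the critical path; changing it to 8 makes that path 20 minutes.
That remains the longest chain; total 20 minutes.
Change in finish: 20 − 19 = +1 minutes.

1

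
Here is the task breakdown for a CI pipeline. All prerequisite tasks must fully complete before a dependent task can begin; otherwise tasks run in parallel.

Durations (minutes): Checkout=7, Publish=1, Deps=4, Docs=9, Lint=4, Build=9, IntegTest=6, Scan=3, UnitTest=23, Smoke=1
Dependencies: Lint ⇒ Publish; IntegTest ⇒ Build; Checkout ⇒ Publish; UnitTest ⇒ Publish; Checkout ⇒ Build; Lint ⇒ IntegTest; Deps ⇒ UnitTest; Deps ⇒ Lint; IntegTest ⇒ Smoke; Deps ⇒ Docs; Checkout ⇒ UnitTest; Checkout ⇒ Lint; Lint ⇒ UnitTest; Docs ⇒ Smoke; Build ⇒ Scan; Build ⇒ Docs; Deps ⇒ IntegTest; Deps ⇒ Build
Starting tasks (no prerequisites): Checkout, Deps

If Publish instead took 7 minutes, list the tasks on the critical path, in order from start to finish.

Checkout, Lint, UnitTest, Publish

Actual critical path: Checkout→Lint→IntegTest→Build→Docs→Smoke = 7+4+6+9+9+1 = 36 ⇒ 36 minutes.
The longest path through Publish is only 35 minutes, so Publish has float 1.
The binding chain switches to Checkout→Lint→UnitTest→Publish = 7+4+23+7 = 41; finish 41 minutes.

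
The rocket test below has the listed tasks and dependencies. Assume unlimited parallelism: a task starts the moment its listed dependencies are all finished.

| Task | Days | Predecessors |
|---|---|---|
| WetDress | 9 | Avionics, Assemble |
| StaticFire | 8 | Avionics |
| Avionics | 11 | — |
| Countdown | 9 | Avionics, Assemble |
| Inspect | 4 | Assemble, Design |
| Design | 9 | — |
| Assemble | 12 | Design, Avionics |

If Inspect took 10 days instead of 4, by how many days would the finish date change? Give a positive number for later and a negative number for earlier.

The binding path is Avionics→Assemble→WetDress = 11+12+9 = 32; finish at 32 days.
Inspect has 5 days of float (longest path through it is 27).
The binding chain switches to Avionics→Assemble→Inspect = 11+12+10 = 33; finish 33 days.
Change in finish: 33 − 32 = +1 days.

1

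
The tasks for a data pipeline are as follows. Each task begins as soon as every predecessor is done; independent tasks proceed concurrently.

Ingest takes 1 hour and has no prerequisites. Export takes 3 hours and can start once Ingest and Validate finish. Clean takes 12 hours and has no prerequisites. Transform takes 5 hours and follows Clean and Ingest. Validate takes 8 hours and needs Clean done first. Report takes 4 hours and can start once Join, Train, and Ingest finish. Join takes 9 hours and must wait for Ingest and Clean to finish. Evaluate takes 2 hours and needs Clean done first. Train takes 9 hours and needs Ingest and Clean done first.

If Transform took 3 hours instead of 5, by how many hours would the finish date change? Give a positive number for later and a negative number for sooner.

0

As given, the longest chain is Clean→Join→Report = 12+9+4 = 25, so the finish is 25 hours.
Transform has 8 hours of float (longest path through it is 17).
No other chain overtakes it, so the finish is 25 hours.
Change in finish: 25 − 25 = +0 hours.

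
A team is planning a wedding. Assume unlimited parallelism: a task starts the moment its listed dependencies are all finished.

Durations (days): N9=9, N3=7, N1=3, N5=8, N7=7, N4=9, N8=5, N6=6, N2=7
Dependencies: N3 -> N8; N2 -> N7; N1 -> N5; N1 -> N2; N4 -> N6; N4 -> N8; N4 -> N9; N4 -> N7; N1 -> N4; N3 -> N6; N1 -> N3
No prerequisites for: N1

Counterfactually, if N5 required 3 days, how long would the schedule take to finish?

21

The binding path is N1→N4→N9 = 3+9+9 = 21; finish at 21 days.
The longest path through N5 is only 11 days, so N5 has float 10.
No other chain overtakes it, so the finish is 21 days.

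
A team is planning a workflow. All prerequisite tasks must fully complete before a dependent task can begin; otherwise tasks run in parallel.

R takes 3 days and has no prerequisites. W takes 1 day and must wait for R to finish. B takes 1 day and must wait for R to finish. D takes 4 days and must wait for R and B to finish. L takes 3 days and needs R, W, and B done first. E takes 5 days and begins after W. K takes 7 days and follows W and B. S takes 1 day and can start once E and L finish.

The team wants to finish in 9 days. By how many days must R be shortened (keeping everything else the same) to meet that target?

2

Current finish: 11 days; target: 9.
R is on every critical path, so each day cut from R cuts the finish by one (this holds down to a finish of 9).
Need 11 − 9 = 2 days off R → R becomes 1 day, finish becomes 9.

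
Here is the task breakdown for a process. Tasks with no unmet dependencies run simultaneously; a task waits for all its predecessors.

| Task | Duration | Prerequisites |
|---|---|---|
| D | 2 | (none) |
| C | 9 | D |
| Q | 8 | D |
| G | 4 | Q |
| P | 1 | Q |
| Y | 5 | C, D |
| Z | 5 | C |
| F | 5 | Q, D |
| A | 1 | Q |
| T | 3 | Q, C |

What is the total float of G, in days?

2

D→C→Y = 2+9+5 = 16 sets the makespan at 16 days.
G finishes as early as 14 and must finish by 16.
So G can slip 16 − 14 = 2 days.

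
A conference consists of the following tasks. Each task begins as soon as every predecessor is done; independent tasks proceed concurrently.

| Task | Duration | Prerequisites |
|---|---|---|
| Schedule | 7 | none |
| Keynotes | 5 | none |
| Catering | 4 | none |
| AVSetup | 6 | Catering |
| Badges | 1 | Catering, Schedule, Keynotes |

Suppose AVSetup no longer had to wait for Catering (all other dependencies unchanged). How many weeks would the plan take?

8

Original critical path: Catering→AVSetup = 4+6 = 10 ⇒ 10 weeks.
Without Catering→AVSetup, AVSetup's earliest start moves from 4 to 0.
New critical path: Schedule→Badges = 7+1 = 8 ⇒ 8 weeks.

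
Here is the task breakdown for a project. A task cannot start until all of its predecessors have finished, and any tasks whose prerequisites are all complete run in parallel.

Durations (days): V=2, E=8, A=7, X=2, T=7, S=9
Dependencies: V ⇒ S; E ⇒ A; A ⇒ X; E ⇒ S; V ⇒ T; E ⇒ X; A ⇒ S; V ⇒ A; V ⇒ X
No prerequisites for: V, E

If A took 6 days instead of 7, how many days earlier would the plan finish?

Actual critical path: E→A→S = 8+7+9 = 24 ⇒ 24 days.
A is on the critical path; changing it to 6 makes that path 23 days.
That remains the longest chain; total 23 days.
Change in finish: 23 − 24 = -1 days.

1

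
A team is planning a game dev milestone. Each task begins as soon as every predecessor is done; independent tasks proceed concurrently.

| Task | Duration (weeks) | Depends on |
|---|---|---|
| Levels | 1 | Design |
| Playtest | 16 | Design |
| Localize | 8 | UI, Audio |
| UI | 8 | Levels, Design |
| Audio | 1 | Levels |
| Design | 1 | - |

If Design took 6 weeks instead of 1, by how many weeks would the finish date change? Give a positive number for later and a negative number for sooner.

5

As given, the longest chain is Design→Levels→UI→Localize = 1+1+8+8 = 18, so the finish is 18 weeks.
Design lies on that path, so at 6 weeks the path becomes 23 weeks.
The critical path is still Design→Levels→UI→Localize; finish is now 23 weeks.
Change in finish: 23 − 18 = +5 weeks.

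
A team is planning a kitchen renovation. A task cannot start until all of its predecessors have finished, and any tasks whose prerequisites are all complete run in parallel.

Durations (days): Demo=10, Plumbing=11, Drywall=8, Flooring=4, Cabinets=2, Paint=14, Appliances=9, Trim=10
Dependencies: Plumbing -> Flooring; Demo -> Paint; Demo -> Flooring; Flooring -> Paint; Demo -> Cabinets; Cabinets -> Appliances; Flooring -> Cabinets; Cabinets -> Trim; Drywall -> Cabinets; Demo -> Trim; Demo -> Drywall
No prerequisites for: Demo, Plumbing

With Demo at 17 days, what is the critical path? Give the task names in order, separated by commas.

The binding path is Demo→Drywall→Cabinets→Trim = 10+8+2+10 = 30; finish at 30 days.
Demo lies on that path, so at 17 days the path becomes 37 days.
No other chain overtakes it, so the finish is 37 days.

Demo, Drywall, Cabinets, Trim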